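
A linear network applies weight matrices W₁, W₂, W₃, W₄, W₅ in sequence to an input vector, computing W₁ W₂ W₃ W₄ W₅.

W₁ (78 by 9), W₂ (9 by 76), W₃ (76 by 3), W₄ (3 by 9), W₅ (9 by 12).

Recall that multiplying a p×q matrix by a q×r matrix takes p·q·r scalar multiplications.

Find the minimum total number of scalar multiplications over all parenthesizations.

7290

Adjacent pairs: W₁W₂ = 78·9·76 = 53352; W₂W₃ = 9·76·3 = 2052; W₃W₄ = 76·3·9 = 2052; W₄W₅ = 3·9·12 = 324.
Length 3: W₁..W₃: k=1: 0+2052+78·9·3=4158; k=2: 53352+0+78·76·3=71136 → min 4158 | W₂..W₄: k=2: 0+2052+9·76·9=8208; k=3: 2052+0+9·3·9=2295 → min 2295 | W₃..W₅: k=3: 0+324+76·3·12=3060; k=4: 2052+0+76·9·12=10260 → min 3060.
Length 4: W₁..W₄: k=1: 0+2295+78·9·9=8613; k=2: 53352+2052+78·76·9=108756; k=3: 4158+0+78·3·9=6264 → min 6264 | W₂..W₅: k=2: 0+3060+9·76·12=11268; k=3: 2052+324+9·3·12=2700; k=4: 2295+0+9·9·12=3267 → min 2700.
Length 5: W₁..W₅: k=1: 0+2700+78·9·12=11124; k=2: 53352+3060+78·76·12=127548; k=3: 4158+324+78·3·12=7290; k=4: 6264+0+78·9·12=14688 → min 7290.
Optimal order: ((W₁ (W₂ W₃)) (W₄ W₅)) with cost 7290.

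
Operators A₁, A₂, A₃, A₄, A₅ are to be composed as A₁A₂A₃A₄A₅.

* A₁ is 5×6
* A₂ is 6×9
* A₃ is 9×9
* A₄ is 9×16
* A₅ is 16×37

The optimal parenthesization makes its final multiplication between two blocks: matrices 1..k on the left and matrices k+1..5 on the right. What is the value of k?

Adjacent pairs: A₁A₂ = 5·6·9 = 270; A₂A₃ = 6·9·9 = 486; A₃A₄ = 9·9·16 = 1296; A₄A₅ = 9·16·37 = 5328.
Length 3: A₁..A₃: k=1: 0+486+5·6·9=756; k=2: 270+0+5·9·9=675 → min 675 | A₂..A₄: k=2: 0+1296+6·9·16=2160; k=3: 486+0+6·9·16=1350 → min 1350 | A₃..A₅: k=3: 0+5328+9·9·37=8325; k=4: 1296+0+9·16·37=6624 → min 6624.
Length 4: A₁..A₄: k=1: 0+1350+5·6·16=1830; k=2: 270+1296+5·9·16=2286; k=3: 675+0+5·9·16=1395 → min 1395 | A₂..A₅: k=2: 0+6624+6·9·37=8622; k=3: 486+5328+6·9·37=7812; k=4: 1350+0+6·16·37=4902 → min 4902.
Top-level splits: k=1: (A₁..A₁)·(A₂..A₅) → 0+4902+5·6·37 = 6012; k=2: (A₁..A₂)·(A₃..A₅) → 270+6624+5·9·37 = 8559; k=3: (A₁..A₃)·(A₄..A₅) → 675+5328+5·9·37 = 7668; k=4: (A₁..A₄)·(A₅..A₅) → 1395+0+5·16·37 = 4355.
Best split is after A₄, i.e. k = 4.

4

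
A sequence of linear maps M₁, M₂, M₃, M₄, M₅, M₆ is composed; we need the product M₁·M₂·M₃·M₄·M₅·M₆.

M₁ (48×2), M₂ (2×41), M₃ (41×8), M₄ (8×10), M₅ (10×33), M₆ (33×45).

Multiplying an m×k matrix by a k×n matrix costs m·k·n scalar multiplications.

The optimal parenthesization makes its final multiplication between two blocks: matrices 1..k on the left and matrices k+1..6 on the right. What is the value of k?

Adjacent pairs: M₁M₂ = 48·2·41 = 3936; M₂M₃ = 2·41·8 = 656; M₃M₄ = 41·8·10 = 3280; M₄M₅ = 8·10·33 = 2640; M₅M₆ = 10·33·45 = 14850.
Length 3: M₁..M₃: k=1: 0+656+48·2·8=1424; k=2: 3936+0+48·41·8=19680 → min 1424 | M₂..M₄: k=2: 0+3280+2·41·10=4100; k=3: 656+0+2·8·10=816 → min 816 | M₃..M₅: k=3: 0+2640+41·8·33=13464; k=4: 3280+0+41·10·33=16810 → min 13464 | M₄..M₆: k=4: 0+14850+8·10·45=18450; k=5: 2640+0+8·33·45=14520 → min 14520.
Length 4: M₁..M₄: k=1: 0+816+48·2·10=1776; k=2: 3936+3280+48·41·10=26896; k=3: 1424+0+48·8·10=5264 → min 1776 | M₂..M₅: k=2: 0+13464+2·41·33=16170; k=3: 656+2640+2·8·33=3824; k=4: 816+0+2·10·33=1476 → min 1476 | M₃..M₆: k=3: 0+14520+41·8·45=29280; k=4: 3280+14850+41·10·45=36580; k=5: 13464+0+41·33·45=74349 → min 29280.
Length 5: M₁..M₅: k=1: 0+1476+48·2·33=4644; k=2: 3936+13464+48·41·33=82344; k=3: 1424+2640+48·8·33=16736; k=4: 1776+0+48·10·33=17616 → min 4644 | M₂..M₆: k=2: 0+29280+2·41·45=32970; k=3: 656+14520+2·8·45=15896; k=4: 816+14850+2·10·45=16566; k=5: 1476+0+2·33·45=4446 → min 4446.
Top-level splits: k=1: (M₁..M₁)·(M₂..M₆) → 0+4446+48·2·45 = 8766; k=2: (M₁..M₂)·(M₃..M₆) → 3936+29280+48·41·45 = 121776; k=3: (M₁..M₃)·(M₄..M₆) → 1424+14520+48·8·45 = 33224; k=4: (M₁..M₄)·(M₅..M₆) → 1776+14850+48·10·45 = 38226; k=5: (M₁..M₅)·(M₆..M₆) → 4644+0+48·33·45 = 75924.
Best split is after M₁, i.e. k = 1.

1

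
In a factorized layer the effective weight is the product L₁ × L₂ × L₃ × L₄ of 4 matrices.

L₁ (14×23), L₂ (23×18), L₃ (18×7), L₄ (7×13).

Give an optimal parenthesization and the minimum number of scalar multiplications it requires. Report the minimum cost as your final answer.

Adjacent pairs: L₁L₂ = 14·23·18 = 5796; L₂L₃ = 23·18·7 = 2898; L₃L₄ = 18·7·13 = 1638.
Length 3: L₁..L₃: k=1: 0+2898+14·23·7=5152; k=2: 5796+0+14·18·7=7560 → min 5152 | L₂..L₄: k=2: 0+1638+23·18·13=7020; k=3: 2898+0+23·7·13=4991 → min 4991.
Length 4: L₁..L₄: k=1: 0+4991+14·23·13=9177; k=2: 5796+1638+14·18·13=10710; k=3: 5152+0+14·7·13=6426 → min 6426.
Optimal parenthesization: ((L₁ × (L₂ × L₃)) × L₄) with cost 6426.

6426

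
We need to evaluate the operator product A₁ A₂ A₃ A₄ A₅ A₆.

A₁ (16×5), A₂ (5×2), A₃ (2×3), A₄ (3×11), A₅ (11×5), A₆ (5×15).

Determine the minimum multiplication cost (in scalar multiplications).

966

Adjacent pairs: A₁A₂ = 16·5·2 = 160; A₂A₃ = 5·2·3 = 30; A₃A₄ = 2·3·11 = 66; A₄A₅ = 3·11·5 = 165; A₅A₆ = 11·5·15 = 825.
Length 3: A₁..A₃: k=1: 0+30+16·5·3=270; k=2: 160+0+16·2·3=256 → min 256 | A₂..A₄: k=2: 0+66+5·2·11=176; k=3: 30+0+5·3·11=195 → min 176 | A₃..A₅: k=3: 0+165+2·3·5=195; k=4: 66+0+2·11·5=176 → min 176 | A₄..A₆: k=4: 0+825+3·11·15=1320; k=5: 165+0+3·5·15=390 → min 390.
Length 4: A₁..A₄: k=1: 0+176+16·5·11=1056; k=2: 160+66+16·2·11=578; k=3: 256+0+16·3·11=784 → min 578 | A₂..A₅: k=2: 0+176+5·2·5=226; k=3: 30+165+5·3·5=270; k=4: 176+0+5·11·5=451 → min 226 | A₃..A₆: k=3: 0+390+2·3·15=480; k=4: 66+825+2·11·15=1221; k=5: 176+0+2·5·15=326 → min 326.
Length 5: A₁..A₅: k=1: 0+226+16·5·5=626; k=2: 160+176+16·2·5=496; k=3: 256+165+16·3·5=661; k=4: 578+0+16·11·5=1458 → min 496 | A₂..A₆: k=2: 0+326+5·2·15=476; k=3: 30+390+5·3·15=645; k=4: 176+825+5·11·15=1826; k=5: 226+0+5·5·15=601 → min 476.
Length 6: A₁..A₆: k=1: 0+476+16·5·15=1676; k=2: 160+326+16·2·15=966; k=3: 256+390+16·3·15=1366; k=4: 578+825+16·11·15=4043; k=5: 496+0+16·5·15=1696 → min 966.
Optimal order: ((A₁ A₂) (((A₃ A₄) A₅) A₆)) with cost 966.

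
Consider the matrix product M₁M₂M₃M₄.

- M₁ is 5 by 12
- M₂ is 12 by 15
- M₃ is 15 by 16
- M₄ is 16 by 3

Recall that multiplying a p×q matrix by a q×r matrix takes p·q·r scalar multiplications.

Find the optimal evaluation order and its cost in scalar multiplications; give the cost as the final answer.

1440

Adjacent pairs: M₁M₂ = 5·12·15 = 900; M₂M₃ = 12·15·16 = 2880; M₃M₄ = 15·16·3 = 720.
Length 3: M₁..M₃: k=1: 0+2880+5·12·16=3840; k=2: 900+0+5·15·16=2100 → min 2100 | M₂..M₄: k=2: 0+720+12·15·3=1260; k=3: 2880+0+12·16·3=3456 → min 1260.
Length 4: M₁..M₄: k=1: 0+1260+5·12·3=1440; k=2: 900+720+5·15·3=1845; k=3: 2100+0+5·16·3=2340 → min 1440.
Optimal parenthesization: (M₁(M₂(M₃M₄))) with cost 1440.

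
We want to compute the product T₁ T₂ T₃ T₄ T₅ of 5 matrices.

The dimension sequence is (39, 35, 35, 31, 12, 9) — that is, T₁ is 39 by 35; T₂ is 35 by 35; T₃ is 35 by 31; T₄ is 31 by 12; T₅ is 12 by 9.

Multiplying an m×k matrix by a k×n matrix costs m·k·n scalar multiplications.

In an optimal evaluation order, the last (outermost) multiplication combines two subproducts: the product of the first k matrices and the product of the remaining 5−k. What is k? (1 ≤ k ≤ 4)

1

Adjacent pairs: T₁T₂ = 39·35·35 = 47775; T₂T₃ = 35·35·31 = 37975; T₃T₄ = 35·31·12 = 13020; T₄T₅ = 31·12·9 = 3348.
Length 3: T₁..T₃: k=1: 0+37975+39·35·31=80290; k=2: 47775+0+39·35·31=90090 → min 80290 | T₂..T₄: k=2: 0+13020+35·35·12=27720; k=3: 37975+0+35·31·12=50995 → min 27720 | T₃..T₅: k=3: 0+3348+35·31·9=13113; k=4: 13020+0+35·12·9=16800 → min 13113.
Length 4: T₁..T₄: k=1: 0+27720+39·35·12=44100; k=2: 47775+13020+39·35·12=77175; k=3: 80290+0+39·31·12=94798 → min 44100 | T₂..T₅: k=2: 0+13113+35·35·9=24138; k=3: 37975+3348+35·31·9=51088; k=4: 27720+0+35·12·9=31500 → min 24138.
Top-level splits: k=1: (T₁..T₁)·(T₂..T₅) → 0+24138+39·35·9 = 36423; k=2: (T₁..T₂)·(T₃..T₅) → 47775+13113+39·35·9 = 73173; k=3: (T₁..T₃)·(T₄..T₅) → 80290+3348+39·31·9 = 94519; k=4: (T₁..T₄)·(T₅..T₅) → 44100+0+39·12·9 = 48312.
Best split is after T₁, i.e. k = 1.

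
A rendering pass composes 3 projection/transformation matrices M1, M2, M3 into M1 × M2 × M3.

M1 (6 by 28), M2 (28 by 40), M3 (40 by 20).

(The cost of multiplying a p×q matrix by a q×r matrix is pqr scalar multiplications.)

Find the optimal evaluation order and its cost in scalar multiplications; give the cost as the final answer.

(M1 × (M2 × M3)): cost 25760.
((M1 × M2) × M3): cost 11520.
Optimal: ((M1 × M2) × M3) with cost 11520.

11520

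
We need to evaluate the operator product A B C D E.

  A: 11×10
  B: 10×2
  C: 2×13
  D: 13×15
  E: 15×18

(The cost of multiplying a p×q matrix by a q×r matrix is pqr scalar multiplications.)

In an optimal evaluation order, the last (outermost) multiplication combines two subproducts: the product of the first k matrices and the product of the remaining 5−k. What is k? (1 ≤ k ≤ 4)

Adjacent pairs: AB = 11·10·2 = 220; BC = 10·2·13 = 260; CD = 2·13·15 = 390; DE = 13·15·18 = 3510.
Length 3: A..C: k=1: 0+260+11·10·13=1690; k=2: 220+0+11·2·13=506 → min 506 | B..D: k=2: 0+390+10·2·15=690; k=3: 260+0+10·13·15=2210 → min 690 | C..E: k=3: 0+3510+2·13·18=3978; k=4: 390+0+2·15·18=930 → min 930.
Length 4: A..D: k=1: 0+690+11·10·15=2340; k=2: 220+390+11·2·15=940; k=3: 506+0+11·13·15=2651 → min 940 | B..E: k=2: 0+930+10·2·18=1290; k=3: 260+3510+10·13·18=6110; k=4: 690+0+10·15·18=3390 → min 1290.
Top-level splits: k=1: (A..A)·(B..E) → 0+1290+11·10·18 = 3270; k=2: (A..B)·(C..E) → 220+930+11·2·18 = 1546; k=3: (A..C)·(D..E) → 506+3510+11·13·18 = 6590; k=4: (A..D)·(E..E) → 940+0+11·15·18 = 3910.
Best split is after B, i.e. k = 2.

2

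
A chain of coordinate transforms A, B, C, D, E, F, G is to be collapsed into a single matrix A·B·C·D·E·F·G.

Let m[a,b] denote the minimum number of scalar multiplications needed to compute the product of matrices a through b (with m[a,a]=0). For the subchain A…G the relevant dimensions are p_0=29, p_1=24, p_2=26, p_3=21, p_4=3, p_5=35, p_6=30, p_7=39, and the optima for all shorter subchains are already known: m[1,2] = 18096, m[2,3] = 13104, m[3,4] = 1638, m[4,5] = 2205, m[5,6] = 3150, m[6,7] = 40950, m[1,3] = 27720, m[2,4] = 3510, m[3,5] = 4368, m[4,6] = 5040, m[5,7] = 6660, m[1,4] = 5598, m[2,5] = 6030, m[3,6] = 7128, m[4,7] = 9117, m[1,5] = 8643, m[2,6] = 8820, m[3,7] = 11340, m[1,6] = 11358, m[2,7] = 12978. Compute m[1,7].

15651

m[1,7] = min over k∈[1,6] of m[1,k]+m[k+1,7]+p_{0}·p_k·p_{7}.
k=1: 0 + 12978 + 29·24·39 = 40122; k=2: 18096 + 11340 + 29·26·39 = 58842; k=3: 27720 + 9117 + 29·21·39 = 60588; k=4: 5598 + 6660 + 29·3·39 = 15651; k=5: 8643 + 40950 + 29·35·39 = 89178; k=6: 11358 + 0 + 29·30·39 = 45288.
Minimum: 15651 at k=4.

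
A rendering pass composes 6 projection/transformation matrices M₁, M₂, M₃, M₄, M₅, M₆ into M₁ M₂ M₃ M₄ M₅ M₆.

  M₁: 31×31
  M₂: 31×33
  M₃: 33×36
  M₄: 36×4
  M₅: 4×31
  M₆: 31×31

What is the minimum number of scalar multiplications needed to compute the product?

Adjacent pairs: M₁M₂ = 31·31·33 = 31713; M₂M₃ = 31·33·36 = 36828; M₃M₄ = 33·36·4 = 4752; M₄M₅ = 36·4·31 = 4464; M₅M₆ = 4·31·31 = 3844.
Length 3: M₁..M₃: k=1: 0+36828+31·31·36=71424; k=2: 31713+0+31·33·36=68541 → min 68541 | M₂..M₄: k=2: 0+4752+31·33·4=8844; k=3: 36828+0+31·36·4=41292 → min 8844 | M₃..M₅: k=3: 0+4464+33·36·31=41292; k=4: 4752+0+33·4·31=8844 → min 8844 | M₄..M₆: k=4: 0+3844+36·4·31=8308; k=5: 4464+0+36·31·31=39060 → min 8308.
Length 4: M₁..M₄: k=1: 0+8844+31·31·4=12688; k=2: 31713+4752+31·33·4=40557; k=3: 68541+0+31·36·4=73005 → min 12688 | M₂..M₅: k=2: 0+8844+31·33·31=40557; k=3: 36828+4464+31·36·31=75888; k=4: 8844+0+31·4·31=12688 → min 12688 | M₃..M₆: k=3: 0+8308+33·36·31=45136; k=4: 4752+3844+33·4·31=12688; k=5: 8844+0+33·31·31=40557 → min 12688.
Length 5: M₁..M₅: k=1: 0+12688+31·31·31=42479; k=2: 31713+8844+31·33·31=72270; k=3: 68541+4464+31·36·31=107601; k=4: 12688+0+31·4·31=16532 → min 16532 | M₂..M₆: k=2: 0+12688+31·33·31=44401; k=3: 36828+8308+31·36·31=79732; k=4: 8844+3844+31·4·31=16532; k=5: 12688+0+31·31·31=42479 → min 16532.
Length 6: M₁..M₆: k=1: 0+16532+31·31·31=46323; k=2: 31713+12688+31·33·31=76114; k=3: 68541+8308+31·36·31=111445; k=4: 12688+3844+31·4·31=20376; k=5: 16532+0+31·31·31=46323 → min 20376.
Optimal order: ((M₁ (M₂ (M₃ M₄))) (M₅ M₆)) with cost 20376.

20376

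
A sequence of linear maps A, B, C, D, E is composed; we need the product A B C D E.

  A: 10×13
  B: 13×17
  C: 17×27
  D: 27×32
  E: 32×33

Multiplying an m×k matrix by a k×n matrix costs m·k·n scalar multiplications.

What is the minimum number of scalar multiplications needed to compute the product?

Adjacent pairs: AB = 10·13·17 = 2210; BC = 13·17·27 = 5967; CD = 17·27·32 = 14688; DE = 27·32·33 = 28512.
Length 3: A..C: k=1: 0+5967+10·13·27=9477; k=2: 2210+0+10·17·27=6800 → min 6800 | B..D: k=2: 0+14688+13·17·32=21760; k=3: 5967+0+13·27·32=17199 → min 17199 | C..E: k=3: 0+28512+17·27·33=43659; k=4: 14688+0+17·32·33=32640 → min 32640.
Length 4: A..D: k=1: 0+17199+10·13·32=21359; k=2: 2210+14688+10·17·32=22338; k=3: 6800+0+10·27·32=15440 → min 15440 | B..E: k=2: 0+32640+13·17·33=39933; k=3: 5967+28512+13·27·33=46062; k=4: 17199+0+13·32·33=30927 → min 30927.
Length 5: A..E: k=1: 0+30927+10·13·33=35217; k=2: 2210+32640+10·17·33=40460; k=3: 6800+28512+10·27·33=44222; k=4: 15440+0+10·32·33=26000 → min 26000.
Optimal order: ((((A B) C) D) E) with cost 26000.

26000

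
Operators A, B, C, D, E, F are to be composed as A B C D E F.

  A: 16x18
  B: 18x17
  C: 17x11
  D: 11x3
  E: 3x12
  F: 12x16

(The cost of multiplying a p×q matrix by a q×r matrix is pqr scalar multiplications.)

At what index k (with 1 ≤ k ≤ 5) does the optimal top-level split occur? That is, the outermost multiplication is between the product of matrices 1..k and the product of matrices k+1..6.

4

Adjacent pairs: AB = 16·18·17 = 4896; BC = 18·17·11 = 3366; CD = 17·11·3 = 561; DE = 11·3·12 = 396; EF = 3·12·16 = 576.
Length 3: A..C: k=1: 0+3366+16·18·11=6534; k=2: 4896+0+16·17·11=7888 → min 6534 | B..D: k=2: 0+561+18·17·3=1479; k=3: 3366+0+18·11·3=3960 → min 1479 | C..E: k=3: 0+396+17·11·12=2640; k=4: 561+0+17·3·12=1173 → min 1173 | D..F: k=4: 0+576+11·3·16=1104; k=5: 396+0+11·12·16=2508 → min 1104.
Length 4: A..D: k=1: 0+1479+16·18·3=2343; k=2: 4896+561+16·17·3=6273; k=3: 6534+0+16·11·3=7062 → min 2343 | B..E: k=2: 0+1173+18·17·12=4845; k=3: 3366+396+18·11·12=6138; k=4: 1479+0+18·3·12=2127 → min 2127 | C..F: k=3: 0+1104+17·11·16=4096; k=4: 561+576+17·3·16=1953; k=5: 1173+0+17·12·16=4437 → min 1953.
Length 5: A..E: k=1: 0+2127+16·18·12=5583; k=2: 4896+1173+16·17·12=9333; k=3: 6534+396+16·11·12=9042; k=4: 2343+0+16·3·12=2919 → min 2919 | B..F: k=2: 0+1953+18·17·16=6849; k=3: 3366+1104+18·11·16=7638; k=4: 1479+576+18·3·16=2919; k=5: 2127+0+18·12·16=5583 → min 2919.
Top-level splits: k=1: (A..A)·(B..F) → 0+2919+16·18·16 = 7527; k=2: (A..B)·(C..F) → 4896+1953+16·17·16 = 11201; k=3: (A..C)·(D..F) → 6534+1104+16·11·16 = 10454; k=4: (A..D)·(E..F) → 2343+576+16·3·16 = 3687; k=5: (A..E)·(F..F) → 2919+0+16·12·16 = 5991.
Best split is after D, i.e. k = 4.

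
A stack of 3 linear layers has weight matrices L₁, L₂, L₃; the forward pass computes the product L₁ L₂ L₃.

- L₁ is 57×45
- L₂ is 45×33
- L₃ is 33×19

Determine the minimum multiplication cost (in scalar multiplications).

76950

Order (L₁ (L₂ L₃)): (L₂ L₃): 45×33 by 33×19 → 45×19, cost 45·33·19 = 28215; (L₁ (L₂ L₃)): 57×45 by 45×19 → 57×19, cost 57·45·19 = 48735; cumulative 76950. Total 76950.
Order ((L₁ L₂) L₃): (L₁ L₂): 57×45 by 45×33 → 57×33, cost 57·45·33 = 84645; ((L₁ L₂) L₃): 57×33 by 33×19 → 57×19, cost 57·33·19 = 35739; cumulative 120384. Total 120384.
Minimum: 76950.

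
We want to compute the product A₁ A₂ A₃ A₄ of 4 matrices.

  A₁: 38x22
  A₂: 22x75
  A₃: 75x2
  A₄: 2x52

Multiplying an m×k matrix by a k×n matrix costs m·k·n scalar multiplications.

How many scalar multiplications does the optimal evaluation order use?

Adjacent pairs: A₁A₂ = 38·22·75 = 62700; A₂A₃ = 22·75·2 = 3300; A₃A₄ = 75·2·52 = 7800.
Length 3: A₁..A₃: k=1: 0+3300+38·22·2=4972; k=2: 62700+0+38·75·2=68400 → min 4972 | A₂..A₄: k=2: 0+7800+22·75·52=93600; k=3: 3300+0+22·2·52=5588 → min 5588.
Length 4: A₁..A₄: k=1: 0+5588+38·22·52=49060; k=2: 62700+7800+38·75·52=218700; k=3: 4972+0+38·2·52=8924 → min 8924.
Optimal order: ((A₁ (A₂ A₃)) A₄) with cost 8924.

8924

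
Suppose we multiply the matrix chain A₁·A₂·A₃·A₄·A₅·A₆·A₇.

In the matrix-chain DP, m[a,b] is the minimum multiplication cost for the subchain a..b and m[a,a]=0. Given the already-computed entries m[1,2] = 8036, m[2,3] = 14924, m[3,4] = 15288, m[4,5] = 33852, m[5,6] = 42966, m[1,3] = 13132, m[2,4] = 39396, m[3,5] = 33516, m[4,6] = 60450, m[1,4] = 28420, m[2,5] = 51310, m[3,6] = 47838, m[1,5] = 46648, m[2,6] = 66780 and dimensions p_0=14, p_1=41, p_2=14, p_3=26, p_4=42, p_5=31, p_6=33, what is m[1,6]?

60970

m[1,6] = min over k∈[1,5] of m[1,k]+m[k+1,6]+p_{0}·p_k·p_{6}.
k=1: 0 + 66780 + 14·41·33 = 85722; k=2: 8036 + 47838 + 14·14·33 = 62342; k=3: 13132 + 60450 + 14·26·33 = 85594; k=4: 28420 + 42966 + 14·42·33 = 90790; k=5: 46648 + 0 + 14·31·33 = 60970.
Minimum: 60970 at k=5.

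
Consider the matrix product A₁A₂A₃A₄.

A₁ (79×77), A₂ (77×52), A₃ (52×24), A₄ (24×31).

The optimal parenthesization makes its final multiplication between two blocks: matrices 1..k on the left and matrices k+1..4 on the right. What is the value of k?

Adjacent pairs: A₁A₂ = 79·77·52 = 316316; A₂A₃ = 77·52·24 = 96096; A₃A₄ = 52·24·31 = 38688.
Length 3: A₁..A₃: k=1: 0+96096+79·77·24=242088; k=2: 316316+0+79·52·24=414908 → min 242088 | A₂..A₄: k=2: 0+38688+77·52·31=162812; k=3: 96096+0+77·24·31=153384 → min 153384.
Top-level splits: k=1: (A₁..A₁)·(A₂..A₄) → 0+153384+79·77·31 = 341957; k=2: (A₁..A₂)·(A₃..A₄) → 316316+38688+79·52·31 = 482352; k=3: (A₁..A₃)·(A₄..A₄) → 242088+0+79·24·31 = 300864.
Best split is after A₃, i.e. k = 3.

3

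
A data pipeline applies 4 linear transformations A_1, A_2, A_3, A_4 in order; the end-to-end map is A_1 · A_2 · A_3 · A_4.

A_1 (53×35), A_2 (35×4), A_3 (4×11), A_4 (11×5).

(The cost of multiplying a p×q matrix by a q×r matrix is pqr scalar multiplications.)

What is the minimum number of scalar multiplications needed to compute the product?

8700

Adjacent pairs: A_1A_2 = 53·35·4 = 7420; A_2A_3 = 35·4·11 = 1540; A_3A_4 = 4·11·5 = 220.
Length 3: A_1..A_3: k=1: 0+1540+53·35·11=21945; k=2: 7420+0+53·4·11=9752 → min 9752 | A_2..A_4: k=2: 0+220+35·4·5=920; k=3: 1540+0+35·11·5=3465 → min 920.
Length 4: A_1..A_4: k=1: 0+920+53·35·5=10195; k=2: 7420+220+53·4·5=8700; k=3: 9752+0+53·11·5=12667 → min 8700.
Optimal order: ((A_1 · A_2) · (A_3 · A_4)) with cost 8700.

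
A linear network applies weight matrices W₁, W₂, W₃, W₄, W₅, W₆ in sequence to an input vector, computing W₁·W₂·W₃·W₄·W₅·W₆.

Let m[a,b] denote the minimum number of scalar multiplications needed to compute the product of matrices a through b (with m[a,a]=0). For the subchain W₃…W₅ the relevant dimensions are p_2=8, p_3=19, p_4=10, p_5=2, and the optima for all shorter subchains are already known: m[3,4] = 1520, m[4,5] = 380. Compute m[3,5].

m[3,5] = min over k∈[3,4] of m[3,k]+m[k+1,5]+p_{2}·p_k·p_{5}.
k=3: 0 + 380 + 8·19·2 = 684; k=4: 1520 + 0 + 8·10·2 = 1680.
Minimum: 684 at k=3.

684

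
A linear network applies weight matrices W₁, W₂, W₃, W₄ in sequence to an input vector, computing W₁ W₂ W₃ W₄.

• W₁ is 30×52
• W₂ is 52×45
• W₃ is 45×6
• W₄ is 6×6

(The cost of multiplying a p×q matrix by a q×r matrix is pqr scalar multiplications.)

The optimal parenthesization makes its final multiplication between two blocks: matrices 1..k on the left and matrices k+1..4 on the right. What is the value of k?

Adjacent pairs: W₁W₂ = 30·52·45 = 70200; W₂W₃ = 52·45·6 = 14040; W₃W₄ = 45·6·6 = 1620.
Length 3: W₁..W₃: k=1: 0+14040+30·52·6=23400; k=2: 70200+0+30·45·6=78300 → min 23400 | W₂..W₄: k=2: 0+1620+52·45·6=15660; k=3: 14040+0+52·6·6=15912 → min 15660.
Top-level splits: k=1: (W₁..W₁)·(W₂..W₄) → 0+15660+30·52·6 = 25020; k=2: (W₁..W₂)·(W₃..W₄) → 70200+1620+30·45·6 = 79920; k=3: (W₁..W₃)·(W₄..W₄) → 23400+0+30·6·6 = 24480.
Best split is after W₃, i.e. k = 3.

3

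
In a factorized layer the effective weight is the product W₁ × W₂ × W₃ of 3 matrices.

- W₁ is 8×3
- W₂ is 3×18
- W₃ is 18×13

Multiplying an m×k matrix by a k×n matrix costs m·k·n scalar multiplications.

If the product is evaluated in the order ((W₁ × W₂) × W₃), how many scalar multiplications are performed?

2304

(W₁ × W₂): 8×3 by 3×18 → 8×18, cost 8·3·18 = 432
((W₁ × W₂) × W₃): 8×18 by 18×13 → 8×13, cost 8·18·13 = 1872; cumulative 2304
Total: 2304 scalar multiplications.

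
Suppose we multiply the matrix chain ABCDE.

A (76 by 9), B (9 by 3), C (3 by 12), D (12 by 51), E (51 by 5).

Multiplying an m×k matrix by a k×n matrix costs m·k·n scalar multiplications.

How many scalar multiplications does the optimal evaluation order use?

5793

Adjacent pairs: AB = 76·9·3 = 2052; BC = 9·3·12 = 324; CD = 3·12·51 = 1836; DE = 12·51·5 = 3060.
Length 3: A..C: k=1: 0+324+76·9·12=8532; k=2: 2052+0+76·3·12=4788 → min 4788 | B..D: k=2: 0+1836+9·3·51=3213; k=3: 324+0+9·12·51=5832 → min 3213 | C..E: k=3: 0+3060+3·12·5=3240; k=4: 1836+0+3·51·5=2601 → min 2601.
Length 4: A..D: k=1: 0+3213+76·9·51=38097; k=2: 2052+1836+76·3·51=15516; k=3: 4788+0+76·12·51=51300 → min 15516 | B..E: k=2: 0+2601+9·3·5=2736; k=3: 324+3060+9·12·5=3924; k=4: 3213+0+9·51·5=5508 → min 2736.
Length 5: A..E: k=1: 0+2736+76·9·5=6156; k=2: 2052+2601+76·3·5=5793; k=3: 4788+3060+76·12·5=12408; k=4: 15516+0+76·51·5=34896 → min 5793.
Optimal order: ((AB)((CD)E)) with cost 5793.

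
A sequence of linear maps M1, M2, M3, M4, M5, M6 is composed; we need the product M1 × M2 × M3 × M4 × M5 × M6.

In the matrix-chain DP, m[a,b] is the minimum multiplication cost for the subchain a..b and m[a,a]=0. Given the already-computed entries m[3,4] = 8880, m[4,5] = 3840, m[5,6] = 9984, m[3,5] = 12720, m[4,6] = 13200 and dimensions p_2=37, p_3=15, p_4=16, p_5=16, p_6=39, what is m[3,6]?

m[3,6] = min over k∈[3,5] of m[3,k]+m[k+1,6]+p_{2}·p_k·p_{6}.
k=3: 0 + 13200 + 37·15·39 = 34845; k=4: 8880 + 9984 + 37·16·39 = 41952; k=5: 12720 + 0 + 37·16·39 = 35808.
Minimum: 34845 at k=3.

34845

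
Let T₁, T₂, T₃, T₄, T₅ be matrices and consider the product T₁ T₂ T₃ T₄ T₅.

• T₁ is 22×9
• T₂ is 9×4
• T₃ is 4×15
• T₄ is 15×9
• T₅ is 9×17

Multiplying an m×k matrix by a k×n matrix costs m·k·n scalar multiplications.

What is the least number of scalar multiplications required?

3440

Adjacent pairs: T₁T₂ = 22·9·4 = 792; T₂T₃ = 9·4·15 = 540; T₃T₄ = 4·15·9 = 540; T₄T₅ = 15·9·17 = 2295.
Length 3: T₁..T₃: k=1: 0+540+22·9·15=3510; k=2: 792+0+22·4·15=2112 → min 2112 | T₂..T₄: k=2: 0+540+9·4·9=864; k=3: 540+0+9·15·9=1755 → min 864 | T₃..T₅: k=3: 0+2295+4·15·17=3315; k=4: 540+0+4·9·17=1152 → min 1152.
Length 4: T₁..T₄: k=1: 0+864+22·9·9=2646; k=2: 792+540+22·4·9=2124; k=3: 2112+0+22·15·9=5082 → min 2124 | T₂..T₅: k=2: 0+1152+9·4·17=1764; k=3: 540+2295+9·15·17=5130; k=4: 864+0+9·9·17=2241 → min 1764.
Length 5: T₁..T₅: k=1: 0+1764+22·9·17=5130; k=2: 792+1152+22·4·17=3440; k=3: 2112+2295+22·15·17=10017; k=4: 2124+0+22·9·17=5490 → min 3440.
Optimal order: ((T₁ T₂) ((T₃ T₄) T₅)) with cost 3440.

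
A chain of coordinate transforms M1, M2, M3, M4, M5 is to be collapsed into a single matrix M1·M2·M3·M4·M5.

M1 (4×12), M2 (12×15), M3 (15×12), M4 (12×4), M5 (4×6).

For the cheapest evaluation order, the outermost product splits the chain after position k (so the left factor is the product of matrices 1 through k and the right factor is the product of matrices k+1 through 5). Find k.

Adjacent pairs: M1M2 = 4·12·15 = 720; M2M3 = 12·15·12 = 2160; M3M4 = 15·12·4 = 720; M4M5 = 12·4·6 = 288.
Length 3: M1..M3: k=1: 0+2160+4·12·12=2736; k=2: 720+0+4·15·12=1440 → min 1440 | M2..M4: k=2: 0+720+12·15·4=1440; k=3: 2160+0+12·12·4=2736 → min 1440 | M3..M5: k=3: 0+288+15·12·6=1368; k=4: 720+0+15·4·6=1080 → min 1080.
Length 4: M1..M4: k=1: 0+1440+4·12·4=1632; k=2: 720+720+4·15·4=1680; k=3: 1440+0+4·12·4=1632 → min 1632 | M2..M5: k=2: 0+1080+12·15·6=2160; k=3: 2160+288+12·12·6=3312; k=4: 1440+0+12·4·6=1728 → min 1728.
Top-level splits: k=1: (M1..M1)·(M2..M5) → 0+1728+4·12·6 = 2016; k=2: (M1..M2)·(M3..M5) → 720+1080+4·15·6 = 2160; k=3: (M1..M3)·(M4..M5) → 1440+288+4·12·6 = 2016; k=4: (M1..M4)·(M5..M5) → 1632+0+4·4·6 = 1728.
Best split is after M4, i.e. k = 4.

4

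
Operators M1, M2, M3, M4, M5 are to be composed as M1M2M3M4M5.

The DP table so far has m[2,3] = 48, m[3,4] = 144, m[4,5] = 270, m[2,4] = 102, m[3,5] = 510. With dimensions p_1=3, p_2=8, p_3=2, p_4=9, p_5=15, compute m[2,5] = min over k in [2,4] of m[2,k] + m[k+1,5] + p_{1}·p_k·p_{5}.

m[2,5] = min over k∈[2,4] of m[2,k]+m[k+1,5]+p_{1}·p_k·p_{5}.
k=2: 0 + 510 + 3·8·15 = 870; k=3: 48 + 270 + 3·2·15 = 408; k=4: 102 + 0 + 3·9·15 = 507.
Minimum: 408 at k=3.

408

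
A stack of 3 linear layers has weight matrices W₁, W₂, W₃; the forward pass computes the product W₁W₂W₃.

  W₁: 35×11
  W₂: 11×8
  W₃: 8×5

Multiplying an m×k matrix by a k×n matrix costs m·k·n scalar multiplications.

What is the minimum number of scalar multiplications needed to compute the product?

2365

Order (W₁(W₂W₃)): (W₂W₃): 11×8 by 8×5 → 11×5, cost 11·8·5 = 440; (W₁(W₂W₃)): 35×11 by 11×5 → 35×5, cost 35·11·5 = 1925; cumulative 2365. Total 2365.
Order ((W₁W₂)W₃): (W₁W₂): 35×11 by 11×8 → 35×8, cost 35·11·8 = 3080; ((W₁W₂)W₃): 35×8 by 8×5 → 35×5, cost 35·8·5 = 1400; cumulative 4480. Total 4480.
Minimum: 2365.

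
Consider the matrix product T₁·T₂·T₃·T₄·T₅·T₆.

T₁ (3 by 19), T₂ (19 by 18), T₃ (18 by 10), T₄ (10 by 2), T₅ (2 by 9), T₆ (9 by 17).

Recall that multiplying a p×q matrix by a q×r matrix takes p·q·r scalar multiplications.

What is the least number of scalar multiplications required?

1566

Adjacent pairs: T₁T₂ = 3·19·18 = 1026; T₂T₃ = 19·18·10 = 3420; T₃T₄ = 18·10·2 = 360; T₄T₅ = 10·2·9 = 180; T₅T₆ = 2·9·17 = 306.
Length 3: T₁..T₃: k=1: 0+3420+3·19·10=3990; k=2: 1026+0+3·18·10=1566 → min 1566 | T₂..T₄: k=2: 0+360+19·18·2=1044; k=3: 3420+0+19·10·2=3800 → min 1044 | T₃..T₅: k=3: 0+180+18·10·9=1800; k=4: 360+0+18·2·9=684 → min 684 | T₄..T₆: k=4: 0+306+10·2·17=646; k=5: 180+0+10·9·17=1710 → min 646.
Length 4: T₁..T₄: k=1: 0+1044+3·19·2=1158; k=2: 1026+360+3·18·2=1494; k=3: 1566+0+3·10·2=1626 → min 1158 | T₂..T₅: k=2: 0+684+19·18·9=3762; k=3: 3420+180+19·10·9=5310; k=4: 1044+0+19·2·9=1386 → min 1386 | T₃..T₆: k=3: 0+646+18·10·17=3706; k=4: 360+306+18·2·17=1278; k=5: 684+0+18·9·17=3438 → min 1278.
Length 5: T₁..T₅: k=1: 0+1386+3·19·9=1899; k=2: 1026+684+3·18·9=2196; k=3: 1566+180+3·10·9=2016; k=4: 1158+0+3·2·9=1212 → min 1212 | T₂..T₆: k=2: 0+1278+19·18·17=7092; k=3: 3420+646+19·10·17=7296; k=4: 1044+306+19·2·17=1996; k=5: 1386+0+19·9·17=4293 → min 1996.
Length 6: T₁..T₆: k=1: 0+1996+3·19·17=2965; k=2: 1026+1278+3·18·17=3222; k=3: 1566+646+3·10·17=2722; k=4: 1158+306+3·2·17=1566; k=5: 1212+0+3·9·17=1671 → min 1566.
Optimal order: ((T₁·(T₂·(T₃·T₄)))·(T₅·T₆)) with cost 1566.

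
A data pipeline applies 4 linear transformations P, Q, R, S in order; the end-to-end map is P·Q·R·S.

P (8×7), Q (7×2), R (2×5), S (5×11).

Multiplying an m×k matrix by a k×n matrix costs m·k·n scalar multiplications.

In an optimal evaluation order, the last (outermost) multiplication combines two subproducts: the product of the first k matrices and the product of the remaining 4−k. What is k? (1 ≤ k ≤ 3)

2

Adjacent pairs: PQ = 8·7·2 = 112; QR = 7·2·5 = 70; RS = 2·5·11 = 110.
Length 3: P..R: k=1: 0+70+8·7·5=350; k=2: 112+0+8·2·5=192 → min 192 | Q..S: k=2: 0+110+7·2·11=264; k=3: 70+0+7·5·11=455 → min 264.
Top-level splits: k=1: (P..P)·(Q..S) → 0+264+8·7·11 = 880; k=2: (P..Q)·(R..S) → 112+110+8·2·11 = 398; k=3: (P..R)·(S..S) → 192+0+8·5·11 = 632.
Best split is after Q, i.e. k = 2.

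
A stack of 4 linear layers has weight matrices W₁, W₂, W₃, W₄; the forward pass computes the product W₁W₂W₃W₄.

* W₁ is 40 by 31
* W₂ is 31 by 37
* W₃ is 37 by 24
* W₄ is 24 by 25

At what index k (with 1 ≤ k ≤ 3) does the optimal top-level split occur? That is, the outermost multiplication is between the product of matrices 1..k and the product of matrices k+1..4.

Adjacent pairs: W₁W₂ = 40·31·37 = 45880; W₂W₃ = 31·37·24 = 27528; W₃W₄ = 37·24·25 = 22200.
Length 3: W₁..W₃: k=1: 0+27528+40·31·24=57288; k=2: 45880+0+40·37·24=81400 → min 57288 | W₂..W₄: k=2: 0+22200+31·37·25=50875; k=3: 27528+0+31·24·25=46128 → min 46128.
Top-level splits: k=1: (W₁..W₁)·(W₂..W₄) → 0+46128+40·31·25 = 77128; k=2: (W₁..W₂)·(W₃..W₄) → 45880+22200+40·37·25 = 105080; k=3: (W₁..W₃)·(W₄..W₄) → 57288+0+40·24·25 = 81288.
Best split is after W₁, i.e. k = 1.

1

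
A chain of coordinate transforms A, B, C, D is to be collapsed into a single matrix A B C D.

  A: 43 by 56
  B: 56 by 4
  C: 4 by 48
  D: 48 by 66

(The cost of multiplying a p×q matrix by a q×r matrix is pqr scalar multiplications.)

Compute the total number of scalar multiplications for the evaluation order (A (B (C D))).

186384

(C D): 4×48 by 48×66 → 4×66, cost 4·48·66 = 12672
(B (C D)): 56×4 by 4×66 → 56×66, cost 56·4·66 = 14784; cumulative 27456
(A (B (C D))): 43×56 by 56×66 → 43×66, cost 43·56·66 = 158928; cumulative 186384
Total: 186384 scalar multiplications.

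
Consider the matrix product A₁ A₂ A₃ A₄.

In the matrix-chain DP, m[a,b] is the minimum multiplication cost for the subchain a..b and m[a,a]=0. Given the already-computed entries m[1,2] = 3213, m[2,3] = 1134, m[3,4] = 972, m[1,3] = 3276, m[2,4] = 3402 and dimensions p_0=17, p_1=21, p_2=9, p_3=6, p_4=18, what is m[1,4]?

m[1,4] = min over k∈[1,3] of m[1,k]+m[k+1,4]+p_{0}·p_k·p_{4}.
k=1: 0 + 3402 + 17·21·18 = 9828; k=2: 3213 + 972 + 17·9·18 = 6939; k=3: 3276 + 0 + 17·6·18 = 5112.
Minimum: 5112 at k=3.

5112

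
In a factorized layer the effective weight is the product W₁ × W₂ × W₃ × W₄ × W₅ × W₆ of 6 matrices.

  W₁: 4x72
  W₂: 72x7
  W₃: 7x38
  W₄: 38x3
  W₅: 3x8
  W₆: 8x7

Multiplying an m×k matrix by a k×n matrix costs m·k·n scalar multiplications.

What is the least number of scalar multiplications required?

3150

Adjacent pairs: W₁W₂ = 4·72·7 = 2016; W₂W₃ = 72·7·38 = 19152; W₃W₄ = 7·38·3 = 798; W₄W₅ = 38·3·8 = 912; W₅W₆ = 3·8·7 = 168.
Length 3: W₁..W₃: k=1: 0+19152+4·72·38=30096; k=2: 2016+0+4·7·38=3080 → min 3080 | W₂..W₄: k=2: 0+798+72·7·3=2310; k=3: 19152+0+72·38·3=27360 → min 2310 | W₃..W₅: k=3: 0+912+7·38·8=3040; k=4: 798+0+7·3·8=966 → min 966 | W₄..W₆: k=4: 0+168+38·3·7=966; k=5: 912+0+38·8·7=3040 → min 966.
Length 4: W₁..W₄: k=1: 0+2310+4·72·3=3174; k=2: 2016+798+4·7·3=2898; k=3: 3080+0+4·38·3=3536 → min 2898 | W₂..W₅: k=2: 0+966+72·7·8=4998; k=3: 19152+912+72·38·8=41952; k=4: 2310+0+72·3·8=4038 → min 4038 | W₃..W₆: k=3: 0+966+7·38·7=2828; k=4: 798+168+7·3·7=1113; k=5: 966+0+7·8·7=1358 → min 1113.
Length 5: W₁..W₅: k=1: 0+4038+4·72·8=6342; k=2: 2016+966+4·7·8=3206; k=3: 3080+912+4·38·8=5208; k=4: 2898+0+4·3·8=2994 → min 2994 | W₂..W₆: k=2: 0+1113+72·7·7=4641; k=3: 19152+966+72·38·7=39270; k=4: 2310+168+72·3·7=3990; k=5: 4038+0+72·8·7=8070 → min 3990.
Length 6: W₁..W₆: k=1: 0+3990+4·72·7=6006; k=2: 2016+1113+4·7·7=3325; k=3: 3080+966+4·38·7=5110; k=4: 2898+168+4·3·7=3150; k=5: 2994+0+4·8·7=3218 → min 3150.
Optimal order: (((W₁ × W₂) × (W₃ × W₄)) × (W₅ × W₆)) with cost 3150.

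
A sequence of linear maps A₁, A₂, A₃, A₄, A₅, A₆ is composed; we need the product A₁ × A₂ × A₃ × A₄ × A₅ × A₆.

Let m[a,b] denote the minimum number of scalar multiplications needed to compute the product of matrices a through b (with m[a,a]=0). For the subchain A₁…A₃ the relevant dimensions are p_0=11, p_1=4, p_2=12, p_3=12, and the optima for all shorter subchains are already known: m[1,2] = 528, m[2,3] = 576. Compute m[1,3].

1104

m[1,3] = min over k∈[1,2] of m[1,k]+m[k+1,3]+p_{0}·p_k·p_{3}.
k=1: 0 + 576 + 11·4·12 = 1104; k=2: 528 + 0 + 11·12·12 = 2112.
Minimum: 1104 at k=1.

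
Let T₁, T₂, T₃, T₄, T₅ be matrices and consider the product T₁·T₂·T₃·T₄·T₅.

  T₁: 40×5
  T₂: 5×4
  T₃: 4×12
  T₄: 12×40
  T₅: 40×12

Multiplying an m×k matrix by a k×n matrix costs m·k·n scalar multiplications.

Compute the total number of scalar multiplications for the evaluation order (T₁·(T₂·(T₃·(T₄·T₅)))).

8976

(T₄·T₅): 12×40 by 40×12 → 12×12, cost 12·40·12 = 5760
(T₃·(T₄·T₅)): 4×12 by 12×12 → 4×12, cost 4·12·12 = 576; cumulative 6336
(T₂·(T₃·(T₄·T₅))): 5×4 by 4×12 → 5×12, cost 5·4·12 = 240; cumulative 6576
(T₁·(T₂·(T₃·(T₄·T₅)))): 40×5 by 5×12 → 40×12, cost 40·5·12 = 2400; cumulative 8976
Total: 8976 scalar multiplications.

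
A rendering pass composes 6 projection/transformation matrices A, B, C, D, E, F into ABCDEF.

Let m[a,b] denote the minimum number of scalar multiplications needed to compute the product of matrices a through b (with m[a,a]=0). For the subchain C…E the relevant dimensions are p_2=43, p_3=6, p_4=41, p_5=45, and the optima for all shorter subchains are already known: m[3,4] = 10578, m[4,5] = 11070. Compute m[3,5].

22680

m[3,5] = min over k∈[3,4] of m[3,k]+m[k+1,5]+p_{2}·p_k·p_{5}.
k=3: 0 + 11070 + 43·6·45 = 22680; k=4: 10578 + 0 + 43·41·45 = 89913.
Minimum: 22680 at k=3.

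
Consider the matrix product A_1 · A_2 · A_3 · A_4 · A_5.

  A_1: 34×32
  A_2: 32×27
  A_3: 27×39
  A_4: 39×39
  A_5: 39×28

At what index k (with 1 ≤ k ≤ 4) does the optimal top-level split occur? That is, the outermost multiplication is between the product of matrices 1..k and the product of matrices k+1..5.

Adjacent pairs: A_1A_2 = 34·32·27 = 29376; A_2A_3 = 32·27·39 = 33696; A_3A_4 = 27·39·39 = 41067; A_4A_5 = 39·39·28 = 42588.
Length 3: A_1..A_3: k=1: 0+33696+34·32·39=76128; k=2: 29376+0+34·27·39=65178 → min 65178 | A_2..A_4: k=2: 0+41067+32·27·39=74763; k=3: 33696+0+32·39·39=82368 → min 74763 | A_3..A_5: k=3: 0+42588+27·39·28=72072; k=4: 41067+0+27·39·28=70551 → min 70551.
Length 4: A_1..A_4: k=1: 0+74763+34·32·39=117195; k=2: 29376+41067+34·27·39=106245; k=3: 65178+0+34·39·39=116892 → min 106245 | A_2..A_5: k=2: 0+70551+32·27·28=94743; k=3: 33696+42588+32·39·28=111228; k=4: 74763+0+32·39·28=109707 → min 94743.
Top-level splits: k=1: (A_1..A_1)·(A_2..A_5) → 0+94743+34·32·28 = 125207; k=2: (A_1..A_2)·(A_3..A_5) → 29376+70551+34·27·28 = 125631; k=3: (A_1..A_3)·(A_4..A_5) → 65178+42588+34·39·28 = 144894; k=4: (A_1..A_4)·(A_5..A_5) → 106245+0+34·39·28 = 143373.
Best split is after A_1, i.e. k = 1.

1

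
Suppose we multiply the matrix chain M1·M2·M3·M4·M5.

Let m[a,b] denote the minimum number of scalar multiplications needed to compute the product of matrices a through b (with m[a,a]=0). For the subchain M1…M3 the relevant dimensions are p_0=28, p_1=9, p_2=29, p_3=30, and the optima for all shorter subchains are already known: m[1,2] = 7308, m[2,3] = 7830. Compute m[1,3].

15390

m[1,3] = min over k∈[1,2] of m[1,k]+m[k+1,3]+p_{0}·p_k·p_{3}.
k=1: 0 + 7830 + 28·9·30 = 15390; k=2: 7308 + 0 + 28·29·30 = 31668.
Minimum: 15390 at k=1.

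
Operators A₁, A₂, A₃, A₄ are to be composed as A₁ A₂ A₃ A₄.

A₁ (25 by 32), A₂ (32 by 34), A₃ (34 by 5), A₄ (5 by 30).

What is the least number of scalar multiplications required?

13190

Adjacent pairs: A₁A₂ = 25·32·34 = 27200; A₂A₃ = 32·34·5 = 5440; A₃A₄ = 34·5·30 = 5100.
Length 3: A₁..A₃: k=1: 0+5440+25·32·5=9440; k=2: 27200+0+25·34·5=31450 → min 9440 | A₂..A₄: k=2: 0+5100+32·34·30=37740; k=3: 5440+0+32·5·30=10240 → min 10240.
Length 4: A₁..A₄: k=1: 0+10240+25·32·30=34240; k=2: 27200+5100+25·34·30=57800; k=3: 9440+0+25·5·30=13190 → min 13190.
Optimal order: ((A₁ (A₂ A₃)) A₄) with cost 13190.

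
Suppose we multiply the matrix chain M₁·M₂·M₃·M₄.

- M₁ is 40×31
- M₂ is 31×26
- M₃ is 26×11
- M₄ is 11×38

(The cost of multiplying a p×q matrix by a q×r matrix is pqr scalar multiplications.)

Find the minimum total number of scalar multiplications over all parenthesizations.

39226

Adjacent pairs: M₁M₂ = 40·31·26 = 32240; M₂M₃ = 31·26·11 = 8866; M₃M₄ = 26·11·38 = 10868.
Length 3: M₁..M₃: k=1: 0+8866+40·31·11=22506; k=2: 32240+0+40·26·11=43680 → min 22506 | M₂..M₄: k=2: 0+10868+31·26·38=41496; k=3: 8866+0+31·11·38=21824 → min 21824.
Length 4: M₁..M₄: k=1: 0+21824+40·31·38=68944; k=2: 32240+10868+40·26·38=82628; k=3: 22506+0+40·11·38=39226 → min 39226.
Optimal order: ((M₁·(M₂·M₃))·M₄) with cost 39226.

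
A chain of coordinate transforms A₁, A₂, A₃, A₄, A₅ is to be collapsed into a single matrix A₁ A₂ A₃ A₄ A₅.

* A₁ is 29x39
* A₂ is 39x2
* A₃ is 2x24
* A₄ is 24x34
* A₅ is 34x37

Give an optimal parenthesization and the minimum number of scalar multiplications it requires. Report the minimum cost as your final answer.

8556

Adjacent pairs: A₁A₂ = 29·39·2 = 2262; A₂A₃ = 39·2·24 = 1872; A₃A₄ = 2·24·34 = 1632; A₄A₅ = 24·34·37 = 30192.
Length 3: A₁..A₃: k=1: 0+1872+29·39·24=29016; k=2: 2262+0+29·2·24=3654 → min 3654 | A₂..A₄: k=2: 0+1632+39·2·34=4284; k=3: 1872+0+39·24·34=33696 → min 4284 | A₃..A₅: k=3: 0+30192+2·24·37=31968; k=4: 1632+0+2·34·37=4148 → min 4148.
Length 4: A₁..A₄: k=1: 0+4284+29·39·34=42738; k=2: 2262+1632+29·2·34=5866; k=3: 3654+0+29·24·34=27318 → min 5866 | A₂..A₅: k=2: 0+4148+39·2·37=7034; k=3: 1872+30192+39·24·37=66696; k=4: 4284+0+39·34·37=53346 → min 7034.
Length 5: A₁..A₅: k=1: 0+7034+29·39·37=48881; k=2: 2262+4148+29·2·37=8556; k=3: 3654+30192+29·24·37=59598; k=4: 5866+0+29·34·37=42348 → min 8556.
Optimal parenthesization: ((A₁ A₂) ((A₃ A₄) A₅)) with cost 8556.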